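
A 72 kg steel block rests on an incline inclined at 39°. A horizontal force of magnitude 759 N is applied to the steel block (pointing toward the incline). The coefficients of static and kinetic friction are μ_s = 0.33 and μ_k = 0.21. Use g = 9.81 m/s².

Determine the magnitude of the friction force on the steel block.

f ≈ 145 N (down the incline)

The horizontal push has a component P sin θ into the surface, so N = m g cos θ + P sin θ = 548.9 + 477.7 = 1027 N.
Parallel to the incline: P cos θ − m g sin θ = 589.9 − 444.5 = 145.4 N; the friction needed to balance this is 145.4 N acting down the slope.
Maximum static friction: μ_s N = 0.33 × 1027 = 338.8 N.
|f_req| = 145.4 ≤ 338.8 N → the steel block is in equilibrium; friction equals the required value.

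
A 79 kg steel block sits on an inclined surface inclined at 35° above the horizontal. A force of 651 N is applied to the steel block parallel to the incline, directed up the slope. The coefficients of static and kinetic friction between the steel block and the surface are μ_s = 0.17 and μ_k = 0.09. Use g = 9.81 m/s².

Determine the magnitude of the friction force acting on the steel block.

f ≈ 57.1 N (down the incline)

Normal force: N = m g cos θ = 79 × 9.81 × cos 35° = 634.8 N.
The friction needed for equilibrium is m g sin θ − P = 444.5 − 651 = -206.5 N, measured positive up-slope.
Maximum static friction available: μ_s N = 0.17 × 634.8 = 107.9 N.
|-206.5| exceeds 107.9 N, so the steel block slips up-slope; friction is kinetic, f = μ_k N = 0.09×634.8 = 57.1 N.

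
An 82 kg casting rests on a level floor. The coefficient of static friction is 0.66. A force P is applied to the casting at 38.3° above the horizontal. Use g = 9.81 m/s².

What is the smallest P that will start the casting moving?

P ≈ 445 N

N = m g − P sin α (the pull lifts the casting).
At impending slip, P cos α = μ_s N = μ_s (m g − P sin α).
Solving: P (cos α + μ_s sin α) = μ_s m g → P = 0.66×804/(cos 38.3° + 0.66 sin 38.3°) = 531/1.194 = 445 N.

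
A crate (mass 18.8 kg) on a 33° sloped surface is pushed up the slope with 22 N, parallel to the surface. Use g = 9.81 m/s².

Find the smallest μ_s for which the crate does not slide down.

N = m g cos θ = 154.7 N.
Friction must make up the shortfall along the incline: f = m g sin θ − P = 100.4 − 22 = 78.45 N.
At the threshold f = μ_s N, so μ_s,min = 78.45/154.7 = 0.507.

μ_s,min ≈ 0.507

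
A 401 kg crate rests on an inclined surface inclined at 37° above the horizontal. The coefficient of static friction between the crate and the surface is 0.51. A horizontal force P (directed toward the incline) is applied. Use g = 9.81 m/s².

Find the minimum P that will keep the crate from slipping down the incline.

The crate tends to slide down (tan θ > μ_s), so at the point of impending slip friction acts up-slope at its limit: f = μ_s N.
Perpendicular to the incline: N = m g cos θ + P sin θ.
Along the incline: P cos θ + μ_s N = m g sin θ, i.e. P cos θ + μ_s (m g cos θ + P sin θ) = m g sin θ.
Solving, P (cos θ + μ_s sin θ) = m g (sin θ − μ_s cos θ), so P = 3930×0.1945/1.106 = 692 N.

P_min ≈ 692 N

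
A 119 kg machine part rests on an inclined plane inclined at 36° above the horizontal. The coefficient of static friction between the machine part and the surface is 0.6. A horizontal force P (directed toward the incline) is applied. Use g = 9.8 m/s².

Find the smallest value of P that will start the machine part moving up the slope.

P ≈ 2740 N

At impending motion up the slope, friction acts down-slope at its limit: f = μ_s N.
Perpendicular to the incline: N = m g cos θ + P sin θ.
Along the incline: P cos θ = m g sin θ + μ_s N = m g sin θ + μ_s (m g cos θ + P sin θ).
Solving, P (cos θ − μ_s sin θ) = m g (sin θ + μ_s cos θ), so P = 119×9.8×(sin 36° + 0.6 cos 36°)/(cos 36° − 0.6 sin 36°) = 1170×1.073/0.4563 = 2740 N.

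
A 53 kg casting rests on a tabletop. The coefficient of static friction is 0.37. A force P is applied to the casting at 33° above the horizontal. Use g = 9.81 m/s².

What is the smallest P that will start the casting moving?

N = m g − P sin α (the pull lifts the casting).
At impending slip, P cos α = μ_s N = μ_s (m g − P sin α).
Solving: P (cos α + μ_s sin α) = μ_s m g → P = 0.37×520/(cos 33° + 0.37 sin 33°) = 192/1.04 = 185 N.

P ≈ 185 N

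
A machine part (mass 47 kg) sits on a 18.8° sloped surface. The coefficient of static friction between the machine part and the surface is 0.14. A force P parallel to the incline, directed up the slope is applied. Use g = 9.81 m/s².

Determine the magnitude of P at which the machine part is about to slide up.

At impending motion up the slope, friction acts down-slope at its limit: f = μ_s N.
P is parallel to the surface, so N = m g cos θ = 436 N.
Along the incline: P = m g sin θ + μ_s N = 149 + 0.14×436 = 210 N.

P ≈ 210 N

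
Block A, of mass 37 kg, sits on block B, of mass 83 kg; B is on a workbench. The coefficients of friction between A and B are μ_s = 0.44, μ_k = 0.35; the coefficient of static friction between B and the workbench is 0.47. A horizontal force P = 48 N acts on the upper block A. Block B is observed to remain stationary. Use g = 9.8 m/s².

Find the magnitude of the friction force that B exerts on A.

f ≈ 48 N

The normal force B exerts on A is simply A's weight, N₁ = 362.6 N.
Maximum static friction on A from B: μ_s N₁ = 0.44×362.6 = 159.5 N.
Since P = 48 N ≤ 159.5 N, A does not slip on B; friction on A equals P = 48 N.
B experiences an equal 48 N forward from A (third law). B is in equilibrium, so the floor supplies f₂ = 48 N of static friction (limit μ_s(m_A+m_B)g = 552.7 N, not exceeded).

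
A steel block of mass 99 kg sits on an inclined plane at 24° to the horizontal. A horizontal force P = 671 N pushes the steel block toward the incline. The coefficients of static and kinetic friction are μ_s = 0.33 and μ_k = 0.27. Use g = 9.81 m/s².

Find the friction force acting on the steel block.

f ≈ 218 N (down the incline)

Normal direction: N = m g cos θ + P sin θ = 1160 N.
Along the incline, the net driving force (taking up-slope positive) is P cos θ − m g sin θ = 613 − 395 = 218 N, so equilibrium requires friction f = -218 N (down-slope).
The limit of static friction is μ_s N = 382.8 N.
|f_req| = 218 ≤ 382.8 N → the steel block is in equilibrium; friction equals the required value.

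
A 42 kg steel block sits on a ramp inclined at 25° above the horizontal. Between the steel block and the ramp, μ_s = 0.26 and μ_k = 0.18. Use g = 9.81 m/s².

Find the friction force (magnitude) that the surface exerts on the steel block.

Perpendicular to the surface, N = m g cos θ = 42·9.81·cos 25° = 373.4 N.
For equilibrium along the incline, friction must balance the weight component: f = m g sin θ = 174.1 N up the slope.
Static friction can supply at most μ_s N = 97.09 N.
Since |174.1| > 97.09 N, static friction cannot hold it; the steel block slides down the incline and kinetic friction applies: f = μ_k N = 0.18 × 373.4 = 67.2 N.

f ≈ 67.2 N (up the incline)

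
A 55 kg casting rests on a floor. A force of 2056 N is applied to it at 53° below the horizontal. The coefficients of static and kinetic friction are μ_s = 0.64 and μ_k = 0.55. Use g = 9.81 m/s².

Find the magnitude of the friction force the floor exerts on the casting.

Vertical equilibrium gives N = m g + P sin α = 2182 N.
For equilibrium, f = P cos α = 2056×cos 53° = 1237 N.
The static-friction limit is μ_s N = 1396 N.
Since 1237 N does not exceed the limit, the casting stays at rest and f = 1240 N.

f ≈ 1240 N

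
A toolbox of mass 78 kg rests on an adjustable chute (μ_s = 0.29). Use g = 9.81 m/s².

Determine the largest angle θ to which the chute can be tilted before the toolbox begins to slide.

θ_max ≈ 16.2°

At the slip threshold, m g sin θ = μ_s · m g cos θ, so tan θ = μ_s.
θ_max = arctan(0.29) = 16.2°.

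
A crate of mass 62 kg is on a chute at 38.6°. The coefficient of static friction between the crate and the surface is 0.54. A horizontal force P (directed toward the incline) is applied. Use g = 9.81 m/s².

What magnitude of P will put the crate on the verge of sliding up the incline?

P ≈ 1430 N

At impending motion up the slope, friction acts down-slope at its limit: f = μ_s N.
Perpendicular to the incline: N = m g cos θ + P sin θ.
Along the incline: P cos θ = m g sin θ + μ_s N = m g sin θ + μ_s (m g cos θ + P sin θ).
Solving, P (cos θ − μ_s sin θ) = m g (sin θ + μ_s cos θ), so P = 62×9.81×(sin 38.6° + 0.54 cos 38.6°)/(cos 38.6° − 0.54 sin 38.6°) = 608×1.046/0.4446 = 1430 N.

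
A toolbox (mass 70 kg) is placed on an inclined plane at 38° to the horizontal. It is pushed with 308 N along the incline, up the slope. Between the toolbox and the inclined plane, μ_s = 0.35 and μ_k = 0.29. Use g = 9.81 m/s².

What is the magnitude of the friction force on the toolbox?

The normal reaction is N = m g cos θ = 541.1 N.
For equilibrium along the incline the friction force must supply f = m g sin θ − P = 422.8 − 308 = 114.8 N (positive meaning up-slope).
The static-friction ceiling is μ_s N = 0.35 × 541.1 = 189.4 N.
Since |114.8| ≤ 189.4 N, the toolbox remains in static equilibrium and friction takes exactly the required value.

f ≈ 115 N (up the incline)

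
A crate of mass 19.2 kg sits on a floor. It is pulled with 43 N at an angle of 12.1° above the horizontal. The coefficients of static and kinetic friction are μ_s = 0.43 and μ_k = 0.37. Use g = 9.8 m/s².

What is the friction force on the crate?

f ≈ 42 N

N = m g − P sin α = 188.2 − 43×sin 12.1° = 179.1 N.
Horizontally, friction must balance P cos α = 42.04 N.
The static-friction limit is μ_s N = 77.03 N.
42.04 ≤ 77.03 N → static; friction equals the required 42 N.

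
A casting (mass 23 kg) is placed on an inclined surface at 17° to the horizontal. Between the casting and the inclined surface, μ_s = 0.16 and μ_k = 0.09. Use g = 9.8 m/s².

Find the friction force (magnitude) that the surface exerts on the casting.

f ≈ 19.4 N (up the incline)

Perpendicular to the surface, N = m g cos θ = 23·9.8·cos 17° = 215.6 N.
For equilibrium along the incline, friction must balance the weight component: f = m g sin θ = 65.9 N up the slope.
Static friction can supply at most μ_s N = 34.49 N.
Since |65.9| > 34.49 N, static friction cannot hold it; the casting slides down the incline and kinetic friction applies: f = μ_k N = 0.09 × 215.6 = 19.4 N.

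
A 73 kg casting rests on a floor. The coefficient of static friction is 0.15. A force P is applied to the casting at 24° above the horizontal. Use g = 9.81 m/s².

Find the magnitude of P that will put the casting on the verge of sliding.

P ≈ 110 N

N = m g − P sin α (the pull lifts the casting).
At impending slip, P cos α = μ_s N = μ_s (m g − P sin α).
Solving: P (cos α + μ_s sin α) = μ_s m g → P = 0.15×716/(cos 24° + 0.15 sin 24°) = 107/0.9746 = 110 N.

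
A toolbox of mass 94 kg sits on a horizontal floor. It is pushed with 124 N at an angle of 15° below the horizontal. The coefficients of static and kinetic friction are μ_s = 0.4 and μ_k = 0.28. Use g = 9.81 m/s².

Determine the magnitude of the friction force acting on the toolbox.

f ≈ 120 N

The vertical component of P adds to the normal force: N = m g + P sin α = 922.1 + 32.09 = 954.2 N.
For equilibrium, f = P cos α = 124×cos 15° = 119.8 N.
The static-friction limit is μ_s N = 381.7 N.
Since 119.8 N does not exceed the limit, the toolbox stays at rest and f = 120 N.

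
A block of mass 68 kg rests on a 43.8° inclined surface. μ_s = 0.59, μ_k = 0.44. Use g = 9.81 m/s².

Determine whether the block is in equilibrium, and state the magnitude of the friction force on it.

f ≈ 212 N

N = m g cos θ = 481 N.
Down-slope weight component: m g sin θ = 462 N.
μ_s N = 284 N.
462 > 284 N, so it slides; kinetic friction f = μ_k N = 0.44×481 = 212 N.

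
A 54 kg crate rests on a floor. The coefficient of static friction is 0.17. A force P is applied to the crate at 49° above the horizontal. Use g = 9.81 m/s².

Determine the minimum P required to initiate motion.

P ≈ 115 N

N = m g − P sin α (the pull lifts the crate).
At impending slip, P cos α = μ_s N = μ_s (m g − P sin α).
Solving: P (cos α + μ_s sin α) = μ_s m g → P = 0.17×530/(cos 49° + 0.17 sin 49°) = 90.1/0.7844 = 115 N.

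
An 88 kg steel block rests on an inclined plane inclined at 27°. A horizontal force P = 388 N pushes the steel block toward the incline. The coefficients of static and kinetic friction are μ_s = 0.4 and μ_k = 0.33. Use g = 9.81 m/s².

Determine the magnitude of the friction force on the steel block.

Resolve perpendicular to the incline: N = m g cos θ + P sin θ = 88×9.81×cos 27° + 388×sin 27° = 945.3 N.
Along the incline, the net driving force (taking up-slope positive) is P cos θ − m g sin θ = 345.7 − 391.9 = -46.21 N, so equilibrium requires friction f = 46.21 N (up-slope).
The limit of static friction is μ_s N = 378.1 N.
|f_req| = 46.21 ≤ 378.1 N → the steel block is in equilibrium; friction equals the required value.

f ≈ 46.2 N (up the incline)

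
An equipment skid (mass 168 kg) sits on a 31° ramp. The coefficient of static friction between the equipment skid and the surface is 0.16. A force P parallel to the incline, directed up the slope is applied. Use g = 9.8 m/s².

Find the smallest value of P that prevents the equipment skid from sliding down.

P_min ≈ 622 N

The equipment skid tends to slide down (tan θ > μ_s), so at the point of impending slip friction acts up-slope at its limit: f = μ_s N.
P is parallel to the surface, so N = m g cos θ = 1410 N.
Along the incline: P + μ_s N = m g sin θ, so P = 848 − 0.16×1410 = 622 N.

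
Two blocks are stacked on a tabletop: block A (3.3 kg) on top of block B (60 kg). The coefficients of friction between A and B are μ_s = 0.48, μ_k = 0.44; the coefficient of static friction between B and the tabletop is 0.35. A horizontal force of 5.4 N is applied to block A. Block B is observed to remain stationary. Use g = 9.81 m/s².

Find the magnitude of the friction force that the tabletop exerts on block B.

f ≈ 5.4 N

Normal force at the A–B interface: N₁ = m_A g = 32.37 N.
Maximum static friction on A from B: μ_s N₁ = 0.48×32.37 = 15.54 N.
P = 5.4 N is within that limit, so A and B move together (both at rest); the A–B friction is simply f₁ = P = 5.4 N.
By Newton's third law B feels 5.4 N forward from A. With B stationary, the floor's static friction on B balances it: f₂ = 5.4 N (well within μ_s(m_A+m_B)g = 217.3 N).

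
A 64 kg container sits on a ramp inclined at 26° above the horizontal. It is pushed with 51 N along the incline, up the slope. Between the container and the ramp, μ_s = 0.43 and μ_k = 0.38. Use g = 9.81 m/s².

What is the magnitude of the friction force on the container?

The normal reaction is N = m g cos θ = 564.3 N.
The friction needed for equilibrium is m g sin θ − P = 275.2 − 51 = 224.2 N, measured positive up-slope.
The static-friction ceiling is μ_s N = 0.43 × 564.3 = 242.6 N.
Since |224.2| ≤ 242.6 N, static friction is sufficient; f equals the required value, not μ_s N.

f ≈ 224 N (up the incline)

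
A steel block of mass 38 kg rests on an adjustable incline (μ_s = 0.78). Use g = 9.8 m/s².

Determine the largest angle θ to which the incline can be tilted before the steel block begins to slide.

θ_max ≈ 38°

At the slip threshold, m g sin θ = μ_s · m g cos θ, so tan θ = μ_s.
θ_max = arctan(0.78) = 38°.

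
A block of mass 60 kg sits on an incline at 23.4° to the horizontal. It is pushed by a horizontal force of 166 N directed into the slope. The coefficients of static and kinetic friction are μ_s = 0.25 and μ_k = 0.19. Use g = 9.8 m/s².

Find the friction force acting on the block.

Resolve perpendicular to the incline: N = m g cos θ + P sin θ = 60×9.8×cos 23.4° + 166×sin 23.4° = 605.6 N.
Along the incline, the net driving force (taking up-slope positive) is P cos θ − m g sin θ = 152.3 − 233.5 = -81.18 N, so equilibrium requires friction f = 81.18 N (up-slope).
Maximum static friction: μ_s N = 0.25 × 605.6 = 151.4 N.
|f_req| = 81.18 ≤ 151.4 N → the block is in equilibrium; friction equals the required value.

f ≈ 81.2 N (up the incline)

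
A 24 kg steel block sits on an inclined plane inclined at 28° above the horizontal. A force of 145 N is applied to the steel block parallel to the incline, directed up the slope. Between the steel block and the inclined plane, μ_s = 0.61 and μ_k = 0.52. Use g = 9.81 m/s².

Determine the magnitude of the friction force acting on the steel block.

f ≈ 34.5 N (down the incline)

Perpendicular to the surface, N = m g cos θ = 24·9.81·cos 28° = 207.9 N.
Parallel to the incline, ΣF = 0 gives f = m g sin θ − P = 110.5 − 145 = -34.47 N (up-slope positive).
The static-friction ceiling is μ_s N = 0.61 × 207.9 = 126.8 N.
Since |-34.47| ≤ 126.8 N, static friction is sufficient; f equals the required value, not μ_s N.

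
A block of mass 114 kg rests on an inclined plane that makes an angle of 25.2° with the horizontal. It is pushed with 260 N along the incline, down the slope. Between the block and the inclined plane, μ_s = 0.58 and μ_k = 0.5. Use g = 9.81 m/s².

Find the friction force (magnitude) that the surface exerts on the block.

f ≈ 506 N (up the incline)

Perpendicular to the surface, N = m g cos θ = 114·9.81·cos 25.2° = 1012 N.
The friction needed for equilibrium is m g sin θ + P = 476.2 + 260 = 736.2 N, measured positive up-slope.
Maximum static friction available: μ_s N = 0.58 × 1012 = 586.9 N.
|736.2| exceeds 586.9 N, so the block slips down-slope; friction is kinetic, f = μ_k N = 0.5×1012 = 506 N.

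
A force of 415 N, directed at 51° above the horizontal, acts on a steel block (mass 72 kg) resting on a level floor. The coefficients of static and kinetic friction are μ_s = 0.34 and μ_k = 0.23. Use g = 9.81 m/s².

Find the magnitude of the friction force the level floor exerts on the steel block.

f ≈ 88.3 N

Vertical equilibrium gives N = m g − P sin α = 383.8 N.
For equilibrium, f = P cos α = 415×cos 51° = 261.2 N.
The static-friction limit is μ_s N = 130.5 N.
The required friction exceeds μ_s N, so the steel block moves and f = μ_k N = 88.3 N.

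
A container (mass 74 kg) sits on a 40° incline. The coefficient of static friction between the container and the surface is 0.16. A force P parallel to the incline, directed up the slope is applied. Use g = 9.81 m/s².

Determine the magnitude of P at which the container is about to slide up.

P ≈ 556 N

At impending motion up the slope, friction acts down-slope at its limit: f = μ_s N.
P is parallel to the surface, so N = m g cos θ = 556 N.
Along the incline: P = m g sin θ + μ_s N = 467 + 0.16×556 = 556 N.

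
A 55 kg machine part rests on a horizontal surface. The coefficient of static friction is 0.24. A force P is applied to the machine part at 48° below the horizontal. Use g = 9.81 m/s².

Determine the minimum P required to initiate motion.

N = m g + P sin α (the push presses the machine part into the horizontal surface).
At impending slip, P cos α = μ_s N = μ_s (m g + P sin α).
Solving: P (cos α − μ_s sin α) = μ_s m g → P = 0.24×540/(cos 48° − 0.24 sin 48°) = 129/0.4908 = 264 N.

P ≈ 264 N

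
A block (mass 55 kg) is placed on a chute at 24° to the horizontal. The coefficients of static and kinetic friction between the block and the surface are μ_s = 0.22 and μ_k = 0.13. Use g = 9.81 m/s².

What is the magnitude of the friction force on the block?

f ≈ 64.1 N (up the incline)

The normal reaction is N = m g cos θ = 492.9 N.
Along the slope the weight component is m g sin θ = 219.5 N; friction must supply exactly this, acting up-slope.
Maximum static friction available: μ_s N = 0.22 × 492.9 = 108.4 N.
|219.5| exceeds 108.4 N, so the block slips down-slope; friction is kinetic, f = μ_k N = 0.13×492.9 = 64.1 N.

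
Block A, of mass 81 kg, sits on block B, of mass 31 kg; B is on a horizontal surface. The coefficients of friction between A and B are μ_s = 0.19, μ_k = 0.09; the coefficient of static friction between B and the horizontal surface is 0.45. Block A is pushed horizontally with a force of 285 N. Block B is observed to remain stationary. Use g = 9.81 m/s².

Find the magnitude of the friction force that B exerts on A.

The normal force B exerts on A is simply A's weight, N₁ = 794.6 N.
So the A–B interface can sustain at most μ_s N₁ = 151 N of static friction.
P = 285 N exceeds that limit, so A slips over B and the interface friction becomes kinetic: f₁ = μ_k N₁ = 0.09×794.6 = 71.5 N.
B experiences an equal 71.5 N forward from A (third law). B is in equilibrium, so the floor supplies f₂ = 71.5 N of static friction (limit μ_s(m_A+m_B)g = 494.4 N, not exceeded).

f ≈ 71.5 N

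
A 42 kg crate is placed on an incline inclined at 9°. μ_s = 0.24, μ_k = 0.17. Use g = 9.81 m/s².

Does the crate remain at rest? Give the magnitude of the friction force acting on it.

N = m g cos θ = 407 N.
Down-slope weight component: m g sin θ = 64.5 N.
μ_s N = 97.7 N.
64.5 ≤ 97.7 N, so it stays put; friction = 64.5 N.

f ≈ 64.5 N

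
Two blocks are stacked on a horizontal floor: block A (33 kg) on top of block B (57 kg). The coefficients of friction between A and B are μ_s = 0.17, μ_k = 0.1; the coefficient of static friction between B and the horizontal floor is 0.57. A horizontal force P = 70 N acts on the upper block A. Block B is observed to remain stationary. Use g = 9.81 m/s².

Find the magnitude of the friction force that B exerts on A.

f ≈ 32.4 N

Normal force at the A–B interface: N₁ = m_A g = 323.7 N.
Maximum static friction on A from B: μ_s N₁ = 0.17×323.7 = 55.03 N.
P = 70 N exceeds that limit, so A slips over B and the interface friction becomes kinetic: f₁ = μ_k N₁ = 0.1×323.7 = 32.4 N.
B experiences an equal 32.4 N forward from A (third law). B is in equilibrium, so the floor supplies f₂ = 32.4 N of static friction (limit μ_s(m_A+m_B)g = 503.3 N, not exceeded).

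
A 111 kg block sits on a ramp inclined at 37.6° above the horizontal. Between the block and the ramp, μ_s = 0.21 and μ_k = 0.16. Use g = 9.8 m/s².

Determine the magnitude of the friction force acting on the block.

Perpendicular to the surface, N = m g cos θ = 111·9.8·cos 37.6° = 861.9 N.
For equilibrium along the incline, friction must balance the weight component: f = m g sin θ = 663.7 N up the slope.
The static-friction ceiling is μ_s N = 0.21 × 861.9 = 181 N.
|663.7| exceeds 181 N, so the block slips down-slope; friction is kinetic, f = μ_k N = 0.16×861.9 = 138 N.

f ≈ 138 N (up the incline)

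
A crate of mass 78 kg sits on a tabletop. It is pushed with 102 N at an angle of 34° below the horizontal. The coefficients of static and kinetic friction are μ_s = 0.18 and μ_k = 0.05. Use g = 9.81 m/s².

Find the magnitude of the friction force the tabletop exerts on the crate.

The vertical component of P adds to the normal force: N = m g + P sin α = 765.2 + 57.04 = 822.2 N.
The horizontal driving force is P cos α = 84.56 N, so equilibrium needs friction f = 84.56 N.
μ_s N = 0.18 × 822.2 = 148 N.
Since 84.56 N does not exceed the limit, the crate stays at rest and f = 84.6 N.

f ≈ 84.6 N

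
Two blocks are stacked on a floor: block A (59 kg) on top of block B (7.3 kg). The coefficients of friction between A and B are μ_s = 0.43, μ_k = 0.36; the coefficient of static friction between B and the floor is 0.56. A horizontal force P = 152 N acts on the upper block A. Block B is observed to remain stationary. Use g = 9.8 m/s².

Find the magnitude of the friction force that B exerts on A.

The normal force B exerts on A is simply A's weight, N₁ = 578.2 N.
Maximum static friction on A from B: μ_s N₁ = 0.43×578.2 = 248.6 N.
P = 152 N is within that limit, so A and B move together (both at rest); the A–B friction is simply f₁ = P = 152 N.
B experiences an equal 152 N forward from A (third law). B is in equilibrium, so the floor supplies f₂ = 152 N of static friction (limit μ_s(m_A+m_B)g = 363.9 N, not exceeded).

f ≈ 152 N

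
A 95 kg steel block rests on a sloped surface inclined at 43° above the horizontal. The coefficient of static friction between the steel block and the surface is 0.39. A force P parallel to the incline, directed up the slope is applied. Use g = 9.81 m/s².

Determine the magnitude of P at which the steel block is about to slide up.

P ≈ 901 N

At impending motion up the slope, friction acts down-slope at its limit: f = μ_s N.
P is parallel to the surface, so N = m g cos θ = 682 N.
Along the incline: P = m g sin θ + μ_s N = 636 + 0.39×682 = 901 N.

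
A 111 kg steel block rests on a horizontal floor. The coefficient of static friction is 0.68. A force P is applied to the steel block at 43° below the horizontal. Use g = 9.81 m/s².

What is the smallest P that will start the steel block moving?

N = m g + P sin α (the push presses the steel block into the horizontal floor).
At impending slip, P cos α = μ_s N = μ_s (m g + P sin α).
Solving: P (cos α − μ_s sin α) = μ_s m g → P = 0.68×1090/(cos 43° − 0.68 sin 43°) = 740/0.2676 = 2770 N.

P ≈ 2770 N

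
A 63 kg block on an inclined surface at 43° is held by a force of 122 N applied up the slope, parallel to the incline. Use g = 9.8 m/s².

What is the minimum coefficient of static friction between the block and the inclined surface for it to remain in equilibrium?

N = m g cos θ = 451.5 N.
Friction must make up the shortfall along the incline: f = m g sin θ − P = 421.1 − 122 = 299.1 N.
At the threshold f = μ_s N, so μ_s,min = 299.1/451.5 = 0.662.

μ_s,min ≈ 0.662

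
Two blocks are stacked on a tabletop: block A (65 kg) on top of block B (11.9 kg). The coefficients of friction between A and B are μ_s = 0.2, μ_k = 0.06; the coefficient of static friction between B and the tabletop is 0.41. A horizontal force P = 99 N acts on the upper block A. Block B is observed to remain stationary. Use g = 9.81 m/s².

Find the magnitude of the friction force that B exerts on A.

f ≈ 99 N

Between the blocks, N₁ = m_A g = 637.6 N.
So the A–B interface can sustain at most μ_s N₁ = 127.5 N of static friction.
P = 99 N is within that limit, so A and B move together (both at rest); the A–B friction is simply f₁ = P = 99 N.
By Newton's third law B feels 99 N forward from A. With B stationary, the floor's static friction on B balances it: f₂ = 99 N (well within μ_s(m_A+m_B)g = 309.3 N).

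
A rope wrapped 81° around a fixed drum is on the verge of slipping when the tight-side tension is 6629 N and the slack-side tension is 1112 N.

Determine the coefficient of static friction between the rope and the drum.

T₂/T₁ = e^{μβ} → μ = ln(T₂/T₁)/β.
β = 81° = 1.414 rad.
μ = ln(6629/1112)/1.414 = ln(5.961)/1.414 = 1.26.

μ ≈ 1.26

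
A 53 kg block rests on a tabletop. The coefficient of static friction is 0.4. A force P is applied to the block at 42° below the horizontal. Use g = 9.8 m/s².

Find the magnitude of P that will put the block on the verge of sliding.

P ≈ 437 N

N = m g + P sin α (the push presses the block into the tabletop).
At impending slip, P cos α = μ_s N = μ_s (m g + P sin α).
Solving: P (cos α − μ_s sin α) = μ_s m g → P = 0.4×519/(cos 42° − 0.4 sin 42°) = 208/0.4755 = 437 N.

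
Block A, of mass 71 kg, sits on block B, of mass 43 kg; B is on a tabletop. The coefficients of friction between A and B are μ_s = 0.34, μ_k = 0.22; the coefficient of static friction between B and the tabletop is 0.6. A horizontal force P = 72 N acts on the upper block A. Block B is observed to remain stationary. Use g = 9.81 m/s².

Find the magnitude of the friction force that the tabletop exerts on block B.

Between the blocks, N₁ = m_A g = 696.5 N.
So the A–B interface can sustain at most μ_s N₁ = 236.8 N of static friction.
Since P = 72 N ≤ 236.8 N, A does not slip on B; friction on A equals P = 72 N.
By Newton's third law B feels 72 N forward from A. With B stationary, the floor's static friction on B balances it: f₂ = 72 N (well within μ_s(m_A+m_B)g = 671 N).

f ≈ 72 N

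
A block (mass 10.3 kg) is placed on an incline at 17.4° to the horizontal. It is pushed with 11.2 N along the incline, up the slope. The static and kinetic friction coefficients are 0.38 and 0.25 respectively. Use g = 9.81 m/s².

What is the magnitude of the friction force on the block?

f ≈ 19 N (up the incline)

Perpendicular to the surface, N = m g cos θ = 10.3·9.81·cos 17.4° = 96.42 N.
Parallel to the incline, ΣF = 0 gives f = m g sin θ − P = 30.22 − 11.2 = 19.02 N (up-slope positive).
The static-friction ceiling is μ_s N = 0.38 × 96.42 = 36.64 N.
Since |19.02| ≤ 36.64 N, static friction is sufficient; f equals the required value, not μ_s N.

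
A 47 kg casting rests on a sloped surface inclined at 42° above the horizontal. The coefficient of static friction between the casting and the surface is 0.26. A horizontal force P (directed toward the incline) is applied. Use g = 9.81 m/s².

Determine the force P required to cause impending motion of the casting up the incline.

At impending motion up the slope, friction acts down-slope at its limit: f = μ_s N.
Perpendicular to the incline: N = m g cos θ + P sin θ.
Along the incline: P cos θ = m g sin θ + μ_s N = m g sin θ + μ_s (m g cos θ + P sin θ).
Solving, P (cos θ − μ_s sin θ) = m g (sin θ + μ_s cos θ), so P = 47×9.81×(sin 42° + 0.26 cos 42°)/(cos 42° − 0.26 sin 42°) = 461×0.8623/0.5692 = 699 N.

P ≈ 699 N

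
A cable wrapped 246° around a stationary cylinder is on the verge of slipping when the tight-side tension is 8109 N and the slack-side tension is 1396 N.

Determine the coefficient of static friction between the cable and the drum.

T₂/T₁ = e^{μβ} → μ = ln(T₂/T₁)/β.
β = 246° = 4.294 rad.
μ = ln(8109/1396)/4.294 = ln(5.809)/4.294 = 0.41.

μ ≈ 0.41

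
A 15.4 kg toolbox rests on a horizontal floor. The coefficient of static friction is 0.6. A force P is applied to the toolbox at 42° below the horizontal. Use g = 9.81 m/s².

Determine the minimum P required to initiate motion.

N = m g + P sin α (the push presses the toolbox into the horizontal floor).
At impending slip, P cos α = μ_s N = μ_s (m g + P sin α).
Solving: P (cos α − μ_s sin α) = μ_s m g → P = 0.6×151/(cos 42° − 0.6 sin 42°) = 90.6/0.3417 = 265 N.

P ≈ 265 N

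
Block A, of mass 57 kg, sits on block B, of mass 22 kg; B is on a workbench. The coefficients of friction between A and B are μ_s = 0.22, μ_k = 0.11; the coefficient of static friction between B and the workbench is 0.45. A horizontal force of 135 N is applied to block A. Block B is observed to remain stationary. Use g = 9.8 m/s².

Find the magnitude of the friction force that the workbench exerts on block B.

Normal force at the A–B interface: N₁ = m_A g = 558.6 N.
Maximum static friction on A from B: μ_s N₁ = 0.22×558.6 = 122.9 N.
P = 135 N exceeds that limit, so A slips over B and the interface friction becomes kinetic: f₁ = μ_k N₁ = 0.11×558.6 = 61.4 N.
By Newton's third law B feels 61.4 N forward from A. With B stationary, the floor's static friction on B balances it: f₂ = 61.4 N (well within μ_s(m_A+m_B)g = 348.4 N).

f ≈ 61.4 N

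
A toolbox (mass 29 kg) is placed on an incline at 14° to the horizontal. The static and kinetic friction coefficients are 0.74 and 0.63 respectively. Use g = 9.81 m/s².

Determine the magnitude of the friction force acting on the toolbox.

Perpendicular to the surface, N = m g cos θ = 29·9.81·cos 14° = 276 N.
For equilibrium along the incline, friction must balance the weight component: f = m g sin θ = 68.82 N up the slope.
The static-friction ceiling is μ_s N = 0.74 × 276 = 204.3 N.
Since |68.82| ≤ 204.3 N, no slip — friction simply equals what equilibrium demands.

f ≈ 68.8 N (up the incline)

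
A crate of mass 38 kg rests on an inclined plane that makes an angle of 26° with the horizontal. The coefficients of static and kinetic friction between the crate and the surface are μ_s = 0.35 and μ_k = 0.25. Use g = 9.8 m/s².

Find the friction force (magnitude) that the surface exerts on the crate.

f ≈ 83.7 N (up the incline)

Normal force: N = m g cos θ = 38 × 9.8 × cos 26° = 334.7 N.
For equilibrium along the incline, friction must balance the weight component: f = m g sin θ = 163.2 N up the slope.
Static friction can supply at most μ_s N = 117.1 N.
|163.2| exceeds 117.1 N, so the crate slips down-slope; friction is kinetic, f = μ_k N = 0.25×334.7 = 83.7 N.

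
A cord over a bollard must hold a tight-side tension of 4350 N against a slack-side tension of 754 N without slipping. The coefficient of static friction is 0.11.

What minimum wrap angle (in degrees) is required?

T₂/T₁ = e^{μβ} → β = ln(T₂/T₁)/μ.
β = ln(4350/754)/0.11 = 1.753/0.11 = 15.93 rad.
In degrees: β = 15.93 × 180/π = 913°.

β_min ≈ 913°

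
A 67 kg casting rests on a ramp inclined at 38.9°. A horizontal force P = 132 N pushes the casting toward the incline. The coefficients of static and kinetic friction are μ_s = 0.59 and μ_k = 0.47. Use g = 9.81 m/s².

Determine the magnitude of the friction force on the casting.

Normal direction: N = m g cos θ + P sin θ = 594.4 N.
Parallel to the incline: P cos θ − m g sin θ = 102.7 − 412.7 = -310 N; the friction needed to balance this is 310 N acting up the slope.
The limit of static friction is μ_s N = 350.7 N.
Since 310 N is within the 350.7 N limit, the casting stays put and friction is exactly 310 N.

f ≈ 310 N (up the incline)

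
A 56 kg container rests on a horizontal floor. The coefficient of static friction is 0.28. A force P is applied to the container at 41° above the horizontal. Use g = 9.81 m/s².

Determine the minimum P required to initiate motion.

P ≈ 164 N

N = m g − P sin α (the pull lifts the container).
At impending slip, P cos α = μ_s N = μ_s (m g − P sin α).
Solving: P (cos α + μ_s sin α) = μ_s m g → P = 0.28×549/(cos 41° + 0.28 sin 41°) = 154/0.9384 = 164 N.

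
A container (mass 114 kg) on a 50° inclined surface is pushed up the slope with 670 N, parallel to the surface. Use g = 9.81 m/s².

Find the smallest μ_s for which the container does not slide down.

μ_s,min ≈ 0.26

N = m g cos θ = 718.9 N.
Friction must make up the shortfall along the incline: f = m g sin θ − P = 856.7 − 670 = 186.7 N.
At the threshold f = μ_s N, so μ_s,min = 186.7/718.9 = 0.26.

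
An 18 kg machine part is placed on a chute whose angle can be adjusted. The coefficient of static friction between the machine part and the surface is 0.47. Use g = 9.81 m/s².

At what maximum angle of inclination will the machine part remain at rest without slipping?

At the slip threshold, m g sin θ = μ_s · m g cos θ, so tan θ = μ_s.
θ_max = arctan(0.47) = 25.2°.

θ_max ≈ 25.2°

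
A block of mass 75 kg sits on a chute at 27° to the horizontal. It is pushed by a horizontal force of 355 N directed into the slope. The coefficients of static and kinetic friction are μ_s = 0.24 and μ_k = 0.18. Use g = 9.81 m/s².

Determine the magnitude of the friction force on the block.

f ≈ 17.7 N (up the incline)

The horizontal push has a component P sin θ into the surface, so N = m g cos θ + P sin θ = 655.6 + 161.2 = 816.7 N.
Along the incline, the net driving force (taking up-slope positive) is P cos θ − m g sin θ = 316.3 − 334 = -17.72 N, so equilibrium requires friction f = 17.72 N (up-slope).
Maximum static friction: μ_s N = 0.24 × 816.7 = 196 N.
Since 17.72 N is within the 196 N limit, the block stays put and friction is exactly 17.7 N.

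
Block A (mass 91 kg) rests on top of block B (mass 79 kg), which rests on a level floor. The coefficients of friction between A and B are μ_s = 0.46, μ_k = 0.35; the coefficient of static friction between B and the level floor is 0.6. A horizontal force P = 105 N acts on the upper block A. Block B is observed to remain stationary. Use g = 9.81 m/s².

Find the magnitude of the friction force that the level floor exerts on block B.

Normal force at the A–B interface: N₁ = m_A g = 892.7 N.
So the A–B interface can sustain at most μ_s N₁ = 410.6 N of static friction.
P = 105 N is within that limit, so A and B move together (both at rest); the A–B friction is simply f₁ = P = 105 N.
By Newton's third law B feels 105 N forward from A. With B stationary, the floor's static friction on B balances it: f₂ = 105 N (well within μ_s(m_A+m_B)g = 1001 N).

f ≈ 105 N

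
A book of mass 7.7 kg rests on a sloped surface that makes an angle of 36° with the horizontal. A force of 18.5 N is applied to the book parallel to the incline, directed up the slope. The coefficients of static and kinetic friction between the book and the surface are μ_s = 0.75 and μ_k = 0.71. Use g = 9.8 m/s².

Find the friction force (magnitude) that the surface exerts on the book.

Perpendicular to the surface, N = m g cos θ = 7.7·9.8·cos 36° = 61.05 N.
The friction needed for equilibrium is m g sin θ − P = 44.35 − 18.5 = 25.85 N, measured positive up-slope.
Static friction can supply at most μ_s N = 45.79 N.
Since |25.85| ≤ 45.79 N, the book remains in static equilibrium and friction takes exactly the required value.

f ≈ 25.9 N (up the incline)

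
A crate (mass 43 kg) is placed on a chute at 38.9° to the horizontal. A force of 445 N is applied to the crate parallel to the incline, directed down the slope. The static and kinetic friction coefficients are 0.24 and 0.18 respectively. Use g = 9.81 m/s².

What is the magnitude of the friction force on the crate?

f ≈ 59.1 N (up the incline)

Normal force: N = m g cos θ = 43 × 9.81 × cos 38.9° = 328.3 N.
For equilibrium along the incline the friction force must supply f = m g sin θ + P = 264.9 + 445 = 709.9 N (positive meaning up-slope).
The static-friction ceiling is μ_s N = 0.24 × 328.3 = 78.79 N.
|709.9| exceeds 78.79 N, so the crate slips down-slope; friction is kinetic, f = μ_k N = 0.18×328.3 = 59.1 N.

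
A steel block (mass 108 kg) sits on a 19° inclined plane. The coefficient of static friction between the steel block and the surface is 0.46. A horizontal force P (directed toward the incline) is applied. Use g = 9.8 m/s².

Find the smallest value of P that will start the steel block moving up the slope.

P ≈ 1010 N

At impending motion up the slope, friction acts down-slope at its limit: f = μ_s N.
Perpendicular to the incline: N = m g cos θ + P sin θ.
Along the incline: P cos θ = m g sin θ + μ_s N = m g sin θ + μ_s (m g cos θ + P sin θ).
Solving, P (cos θ − μ_s sin θ) = m g (sin θ + μ_s cos θ), so P = 108×9.8×(sin 19° + 0.46 cos 19°)/(cos 19° − 0.46 sin 19°) = 1060×0.7605/0.7958 = 1010 N.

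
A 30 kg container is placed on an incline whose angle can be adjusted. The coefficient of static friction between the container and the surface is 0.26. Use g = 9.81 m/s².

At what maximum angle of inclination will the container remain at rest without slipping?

At the slip threshold, m g sin θ = μ_s · m g cos θ, so tan θ = μ_s.
θ_max = arctan(0.26) = 14.6°.

θ_max ≈ 14.6°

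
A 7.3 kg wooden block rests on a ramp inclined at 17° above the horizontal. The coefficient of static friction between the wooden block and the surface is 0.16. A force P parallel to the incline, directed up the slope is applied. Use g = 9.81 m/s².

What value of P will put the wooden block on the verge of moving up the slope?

At impending motion up the slope, friction acts down-slope at its limit: f = μ_s N.
P is parallel to the surface, so N = m g cos θ = 68.5 N.
Along the incline: P = m g sin θ + μ_s N = 20.9 + 0.16×68.5 = 31.9 N.

P ≈ 31.9 N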